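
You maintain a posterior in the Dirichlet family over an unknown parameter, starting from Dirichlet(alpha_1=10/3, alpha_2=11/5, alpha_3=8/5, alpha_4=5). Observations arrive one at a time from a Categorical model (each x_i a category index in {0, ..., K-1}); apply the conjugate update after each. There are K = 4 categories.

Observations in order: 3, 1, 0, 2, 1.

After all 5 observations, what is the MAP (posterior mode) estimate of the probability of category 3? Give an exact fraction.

75/197

obs 1: x=3 → posterior Dirichlet(10/3, 11/5, 8/5, 6)
obs 2: x=1 → posterior Dirichlet(10/3, 16/5, 8/5, 6)
obs 3: x=0 → posterior Dirichlet(13/3, 16/5, 8/5, 6)
obs 4: x=2 → posterior Dirichlet(13/3, 16/5, 13/5, 6)
obs 5: x=1 → posterior Dirichlet(13/3, 21/5, 13/5, 6)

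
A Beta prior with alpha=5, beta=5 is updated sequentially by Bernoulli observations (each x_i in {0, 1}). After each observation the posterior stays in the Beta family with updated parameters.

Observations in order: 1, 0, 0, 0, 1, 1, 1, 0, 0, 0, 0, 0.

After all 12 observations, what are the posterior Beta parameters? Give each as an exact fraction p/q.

alpha=9, beta=13

obs 1: x=1 → posterior Beta(6, 5)
obs 2: x=0 → posterior Beta(6, 6)
obs 3: x=0 → posterior Beta(6, 7)
obs 4: x=0 → posterior Beta(6, 8)
obs 5: x=1 → posterior Beta(7, 8)
obs 6: x=1 → posterior Beta(8, 8)
obs 7: x=1 → posterior Beta(9, 8)
obs 8: x=0 → posterior Beta(9, 9)
obs 9: x=0 → posterior Beta(9, 10)
obs 10: x=0 → posterior Beta(9, 11)
obs 11: x=0 → posterior Beta(9, 12)
obs 12: x=0 → posterior Beta(9, 13)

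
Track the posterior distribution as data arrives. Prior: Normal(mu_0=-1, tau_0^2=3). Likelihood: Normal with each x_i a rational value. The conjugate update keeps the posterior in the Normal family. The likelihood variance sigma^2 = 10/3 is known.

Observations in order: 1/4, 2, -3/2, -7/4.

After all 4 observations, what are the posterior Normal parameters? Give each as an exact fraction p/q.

mu_0=-19/46, tau_0^2=15/23

obs 1: x=1/4 → posterior Normal(-31/76, 30/19)
obs 2: x=2 → posterior Normal(41/112, 15/14)
obs 3: x=-3/2 → posterior Normal(-13/148, 30/37)
obs 4: x=-7/4 → posterior Normal(-19/46, 15/23)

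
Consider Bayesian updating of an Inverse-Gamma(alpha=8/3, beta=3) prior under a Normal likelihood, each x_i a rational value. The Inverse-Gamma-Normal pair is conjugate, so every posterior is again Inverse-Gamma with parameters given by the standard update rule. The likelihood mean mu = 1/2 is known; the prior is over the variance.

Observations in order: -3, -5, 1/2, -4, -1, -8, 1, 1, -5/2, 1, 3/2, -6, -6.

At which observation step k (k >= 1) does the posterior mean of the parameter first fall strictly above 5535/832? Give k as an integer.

k = 2

obs 1: x=-3 → posterior Inverse-Gamma(19/6, 73/8)
obs 2: x=-5 → posterior Inverse-Gamma(11/3, 97/4)
obs 3: x=1/2 → posterior Inverse-Gamma(25/6, 97/4)
obs 4: x=-4 → posterior Inverse-Gamma(14/3, 275/8)
obs 5: x=-1 → posterior Inverse-Gamma(31/6, 71/2)
obs 6: x=-8 → posterior Inverse-Gamma(17/3, 573/8)
obs 7: x=1 → posterior Inverse-Gamma(37/6, 287/4)
obs 8: x=1 → posterior Inverse-Gamma(20/3, 575/8)
obs 9: x=-5/2 → posterior Inverse-Gamma(43/6, 611/8)
obs 10: x=1 → posterior Inverse-Gamma(23/3, 153/2)
obs 11: x=3/2 → posterior Inverse-Gamma(49/6, 77)
obs 12: x=-6 → posterior Inverse-Gamma(26/3, 785/8)
obs 13: x=-6 → posterior Inverse-Gamma(55/6, 477/4)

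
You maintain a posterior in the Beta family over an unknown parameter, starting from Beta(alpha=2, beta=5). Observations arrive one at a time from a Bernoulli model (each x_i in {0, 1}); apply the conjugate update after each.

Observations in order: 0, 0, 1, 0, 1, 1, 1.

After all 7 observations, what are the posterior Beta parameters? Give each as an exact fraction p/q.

alpha=6, beta=8

obs 1: x=0 → posterior Beta(2, 6)
obs 2: x=0 → posterior Beta(2, 7)
obs 3: x=1 → posterior Beta(3, 7)
obs 4: x=0 → posterior Beta(3, 8)
obs 5: x=1 → posterior Beta(4, 8)
obs 6: x=1 → posterior Beta(5, 8)
obs 7: x=1 → posterior Beta(6, 8)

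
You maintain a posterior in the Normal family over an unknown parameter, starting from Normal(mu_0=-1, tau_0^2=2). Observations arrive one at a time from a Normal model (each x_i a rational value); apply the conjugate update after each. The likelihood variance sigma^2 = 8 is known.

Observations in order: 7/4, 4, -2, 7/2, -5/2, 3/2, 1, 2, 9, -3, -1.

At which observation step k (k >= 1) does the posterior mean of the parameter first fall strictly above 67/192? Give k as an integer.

k = 4

obs 1: x=7/4 → posterior Normal(-9/20, 8/5)
obs 2: x=4 → posterior Normal(7/24, 4/3)
obs 3: x=-2 → posterior Normal(-1/28, 8/7)
obs 4: x=7/2 → posterior Normal(13/32, 1)
obs 5: x=-5/2 → posterior Normal(1/12, 8/9)
obs 6: x=3/2 → posterior Normal(9/40, 4/5)
obs 7: x=1 → posterior Normal(13/44, 8/11)
obs 8: x=2 → posterior Normal(7/16, 2/3)
obs 9: x=9 → posterior Normal(57/52, 8/13)
obs 10: x=-3 → posterior Normal(45/56, 4/7)
obs 11: x=-1 → posterior Normal(41/60, 8/15)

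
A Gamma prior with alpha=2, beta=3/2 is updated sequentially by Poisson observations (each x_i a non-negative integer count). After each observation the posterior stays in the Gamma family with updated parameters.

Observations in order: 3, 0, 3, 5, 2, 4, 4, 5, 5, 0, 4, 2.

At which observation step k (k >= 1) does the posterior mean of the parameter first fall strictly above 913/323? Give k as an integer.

obs 1: x=3 → posterior Gamma(5, 5/2)
obs 2: x=0 → posterior Gamma(5, 7/2)
obs 3: x=3 → posterior Gamma(8, 9/2)
obs 4: x=5 → posterior Gamma(13, 11/2)
obs 5: x=2 → posterior Gamma(15, 13/2)
obs 6: x=4 → posterior Gamma(19, 15/2)
obs 7: x=4 → posterior Gamma(23, 17/2)
obs 8: x=5 → posterior Gamma(28, 19/2)
obs 9: x=5 → posterior Gamma(33, 21/2)
obs 10: x=0 → posterior Gamma(33, 23/2)
obs 11: x=4 → posterior Gamma(37, 25/2)
obs 12: x=2 → posterior Gamma(39, 27/2)

k = 8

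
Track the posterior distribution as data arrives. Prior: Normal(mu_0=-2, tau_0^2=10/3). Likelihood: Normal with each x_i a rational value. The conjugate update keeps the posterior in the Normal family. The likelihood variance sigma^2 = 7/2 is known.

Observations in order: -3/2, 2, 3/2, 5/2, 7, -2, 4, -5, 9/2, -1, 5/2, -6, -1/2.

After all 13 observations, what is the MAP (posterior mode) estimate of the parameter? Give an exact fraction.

118/281

obs 1: x=-3/2 → posterior Normal(-72/41, 70/41)
obs 2: x=2 → posterior Normal(-32/61, 70/61)
obs 3: x=3/2 → posterior Normal(-2/81, 70/81)
obs 4: x=5/2 → posterior Normal(48/101, 70/101)
obs 5: x=7 → posterior Normal(188/121, 70/121)
obs 6: x=-2 → posterior Normal(148/141, 70/141)
obs 7: x=4 → posterior Normal(228/161, 10/23)
obs 8: x=-5 → posterior Normal(128/181, 70/181)
obs 9: x=9/2 → posterior Normal(218/201, 70/201)
obs 10: x=-1 → posterior Normal(198/221, 70/221)
obs 11: x=5/2 → posterior Normal(248/241, 70/241)
obs 12: x=-6 → posterior Normal(128/261, 70/261)
obs 13: x=-1/2 → posterior Normal(118/281, 70/281)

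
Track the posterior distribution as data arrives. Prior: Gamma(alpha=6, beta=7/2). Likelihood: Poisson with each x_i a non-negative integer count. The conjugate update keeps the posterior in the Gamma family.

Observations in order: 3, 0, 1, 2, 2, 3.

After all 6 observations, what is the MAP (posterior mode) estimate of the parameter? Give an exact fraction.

32/19

obs 1: x=3 → posterior Gamma(9, 9/2)
obs 2: x=0 → posterior Gamma(9, 11/2)
obs 3: x=1 → posterior Gamma(10, 13/2)
obs 4: x=2 → posterior Gamma(12, 15/2)
obs 5: x=2 → posterior Gamma(14, 17/2)
obs 6: x=3 → posterior Gamma(17, 19/2)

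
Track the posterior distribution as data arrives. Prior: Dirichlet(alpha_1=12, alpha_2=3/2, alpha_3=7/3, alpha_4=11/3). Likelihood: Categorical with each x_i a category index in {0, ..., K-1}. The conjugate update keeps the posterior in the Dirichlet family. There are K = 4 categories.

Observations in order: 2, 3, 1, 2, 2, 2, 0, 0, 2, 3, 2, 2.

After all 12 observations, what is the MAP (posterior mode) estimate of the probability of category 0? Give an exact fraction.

obs 1: x=2 → posterior Dirichlet(12, 3/2, 10/3, 11/3)
obs 2: x=3 → posterior Dirichlet(12, 3/2, 10/3, 14/3)
obs 3: x=1 → posterior Dirichlet(12, 5/2, 10/3, 14/3)
obs 4: x=2 → posterior Dirichlet(12, 5/2, 13/3, 14/3)
obs 5: x=2 → posterior Dirichlet(12, 5/2, 16/3, 14/3)
obs 6: x=2 → posterior Dirichlet(12, 5/2, 19/3, 14/3)
obs 7: x=0 → posterior Dirichlet(13, 5/2, 19/3, 14/3)
obs 8: x=0 → posterior Dirichlet(14, 5/2, 19/3, 14/3)
obs 9: x=2 → posterior Dirichlet(14, 5/2, 22/3, 14/3)
obs 10: x=3 → posterior Dirichlet(14, 5/2, 22/3, 17/3)
obs 11: x=2 → posterior Dirichlet(14, 5/2, 25/3, 17/3)
obs 12: x=2 → posterior Dirichlet(14, 5/2, 28/3, 17/3)

26/55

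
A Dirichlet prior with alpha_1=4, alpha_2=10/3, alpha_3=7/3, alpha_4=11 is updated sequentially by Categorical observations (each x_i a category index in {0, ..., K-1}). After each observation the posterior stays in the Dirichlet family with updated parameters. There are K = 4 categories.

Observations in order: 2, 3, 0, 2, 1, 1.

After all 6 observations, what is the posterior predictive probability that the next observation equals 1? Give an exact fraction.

1/5

obs 1: x=2 → posterior Dirichlet(4, 10/3, 10/3, 11)
obs 2: x=3 → posterior Dirichlet(4, 10/3, 10/3, 12)
obs 3: x=0 → posterior Dirichlet(5, 10/3, 10/3, 12)
obs 4: x=2 → posterior Dirichlet(5, 10/3, 13/3, 12)
obs 5: x=1 → posterior Dirichlet(5, 13/3, 13/3, 12)
obs 6: x=1 → posterior Dirichlet(5, 16/3, 13/3, 12)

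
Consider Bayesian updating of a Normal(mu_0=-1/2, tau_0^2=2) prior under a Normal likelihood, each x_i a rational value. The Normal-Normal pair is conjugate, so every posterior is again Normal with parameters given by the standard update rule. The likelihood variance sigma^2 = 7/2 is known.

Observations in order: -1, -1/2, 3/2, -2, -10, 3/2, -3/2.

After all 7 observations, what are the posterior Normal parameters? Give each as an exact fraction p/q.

obs 1: x=-1 → posterior Normal(-15/22, 14/11)
obs 2: x=-1/2 → posterior Normal(-19/30, 14/15)
obs 3: x=3/2 → posterior Normal(-7/38, 14/19)
obs 4: x=-2 → posterior Normal(-1/2, 14/23)
obs 5: x=-10 → posterior Normal(-103/54, 14/27)
obs 6: x=3/2 → posterior Normal(-91/62, 14/31)
obs 7: x=-3/2 → posterior Normal(-103/70, 2/5)

mu_0=-103/70, tau_0^2=2/5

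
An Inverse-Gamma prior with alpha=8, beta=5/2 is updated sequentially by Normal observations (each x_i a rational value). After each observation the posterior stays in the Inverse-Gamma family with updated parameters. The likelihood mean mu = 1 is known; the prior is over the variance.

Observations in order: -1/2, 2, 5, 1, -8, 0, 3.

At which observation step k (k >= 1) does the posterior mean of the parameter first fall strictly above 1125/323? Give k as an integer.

obs 1: x=-1/2 → posterior Inverse-Gamma(17/2, 29/8)
obs 2: x=2 → posterior Inverse-Gamma(9, 33/8)
obs 3: x=5 → posterior Inverse-Gamma(19/2, 97/8)
obs 4: x=1 → posterior Inverse-Gamma(10, 97/8)
obs 5: x=-8 → posterior Inverse-Gamma(21/2, 421/8)
obs 6: x=0 → posterior Inverse-Gamma(11, 425/8)
obs 7: x=3 → posterior Inverse-Gamma(23/2, 441/8)

k = 5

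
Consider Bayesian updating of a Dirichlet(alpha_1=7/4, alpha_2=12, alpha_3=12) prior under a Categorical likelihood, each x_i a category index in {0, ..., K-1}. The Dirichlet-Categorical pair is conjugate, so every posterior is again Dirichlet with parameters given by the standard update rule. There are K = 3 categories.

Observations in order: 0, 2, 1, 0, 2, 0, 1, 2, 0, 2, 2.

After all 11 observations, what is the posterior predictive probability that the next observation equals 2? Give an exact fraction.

obs 1: x=0 → posterior Dirichlet(11/4, 12, 12)
obs 2: x=2 → posterior Dirichlet(11/4, 12, 13)
obs 3: x=1 → posterior Dirichlet(11/4, 13, 13)
obs 4: x=0 → posterior Dirichlet(15/4, 13, 13)
obs 5: x=2 → posterior Dirichlet(15/4, 13, 14)
obs 6: x=0 → posterior Dirichlet(19/4, 13, 14)
obs 7: x=1 → posterior Dirichlet(19/4, 14, 14)
obs 8: x=2 → posterior Dirichlet(19/4, 14, 15)
obs 9: x=0 → posterior Dirichlet(23/4, 14, 15)
obs 10: x=2 → posterior Dirichlet(23/4, 14, 16)
obs 11: x=2 → posterior Dirichlet(23/4, 14, 17)

68/147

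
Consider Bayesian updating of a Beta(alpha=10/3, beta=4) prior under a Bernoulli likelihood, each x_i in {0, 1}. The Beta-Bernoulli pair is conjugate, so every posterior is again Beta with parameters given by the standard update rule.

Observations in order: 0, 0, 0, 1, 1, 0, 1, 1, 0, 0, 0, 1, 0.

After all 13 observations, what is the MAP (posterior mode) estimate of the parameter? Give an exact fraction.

2/5

obs 1: x=0 → posterior Beta(10/3, 5)
obs 2: x=0 → posterior Beta(10/3, 6)
obs 3: x=0 → posterior Beta(10/3, 7)
obs 4: x=1 → posterior Beta(13/3, 7)
obs 5: x=1 → posterior Beta(16/3, 7)
obs 6: x=0 → posterior Beta(16/3, 8)
obs 7: x=1 → posterior Beta(19/3, 8)
obs 8: x=1 → posterior Beta(22/3, 8)
obs 9: x=0 → posterior Beta(22/3, 9)
obs 10: x=0 → posterior Beta(22/3, 10)
obs 11: x=0 → posterior Beta(22/3, 11)
obs 12: x=1 → posterior Beta(25/3, 11)
obs 13: x=0 → posterior Beta(25/3, 12)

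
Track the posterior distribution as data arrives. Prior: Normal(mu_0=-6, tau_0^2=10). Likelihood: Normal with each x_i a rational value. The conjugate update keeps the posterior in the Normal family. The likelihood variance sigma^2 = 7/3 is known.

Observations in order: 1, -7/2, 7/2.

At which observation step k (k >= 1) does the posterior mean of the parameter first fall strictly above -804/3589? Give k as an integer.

obs 1: x=1 → posterior Normal(-12/37, 70/37)
obs 2: x=-7/2 → posterior Normal(-117/67, 70/67)
obs 3: x=7/2 → posterior Normal(-12/97, 70/97)

k = 3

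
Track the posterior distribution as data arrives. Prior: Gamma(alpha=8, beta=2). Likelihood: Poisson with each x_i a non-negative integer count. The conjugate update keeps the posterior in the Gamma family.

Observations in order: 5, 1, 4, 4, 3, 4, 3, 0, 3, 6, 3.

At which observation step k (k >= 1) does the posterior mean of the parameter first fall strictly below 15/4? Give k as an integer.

obs 1: x=5 → posterior Gamma(13, 3)
obs 2: x=1 → posterior Gamma(14, 4)
obs 3: x=4 → posterior Gamma(18, 5)
obs 4: x=4 → posterior Gamma(22, 6)
obs 5: x=3 → posterior Gamma(25, 7)
obs 6: x=4 → posterior Gamma(29, 8)
obs 7: x=3 → posterior Gamma(32, 9)
obs 8: x=0 → posterior Gamma(32, 10)
obs 9: x=3 → posterior Gamma(35, 11)
obs 10: x=6 → posterior Gamma(41, 12)
obs 11: x=3 → posterior Gamma(44, 13)

k = 2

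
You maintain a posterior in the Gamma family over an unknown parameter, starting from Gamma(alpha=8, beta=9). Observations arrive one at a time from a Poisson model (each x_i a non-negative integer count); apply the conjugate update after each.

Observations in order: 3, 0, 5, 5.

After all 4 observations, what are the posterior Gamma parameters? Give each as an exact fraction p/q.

alpha=21, beta=13

obs 1: x=3 → posterior Gamma(11, 10)
obs 2: x=0 → posterior Gamma(11, 11)
obs 3: x=5 → posterior Gamma(16, 12)
obs 4: x=5 → posterior Gamma(21, 13)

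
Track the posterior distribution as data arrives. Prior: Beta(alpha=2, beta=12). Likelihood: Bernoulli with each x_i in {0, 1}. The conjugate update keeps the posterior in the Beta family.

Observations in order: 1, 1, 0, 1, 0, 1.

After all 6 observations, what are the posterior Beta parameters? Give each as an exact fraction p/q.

obs 1: x=1 → posterior Beta(3, 12)
obs 2: x=1 → posterior Beta(4, 12)
obs 3: x=0 → posterior Beta(4, 13)
obs 4: x=1 → posterior Beta(5, 13)
obs 5: x=0 → posterior Beta(5, 14)
obs 6: x=1 → posterior Beta(6, 14)

alpha=6, beta=14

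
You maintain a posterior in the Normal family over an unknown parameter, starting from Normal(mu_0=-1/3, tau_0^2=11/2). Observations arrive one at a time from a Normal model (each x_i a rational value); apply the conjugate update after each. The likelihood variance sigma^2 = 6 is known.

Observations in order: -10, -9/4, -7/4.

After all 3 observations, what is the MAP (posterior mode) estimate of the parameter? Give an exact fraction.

obs 1: x=-10 → posterior Normal(-114/23, 66/23)
obs 2: x=-9/4 → posterior Normal(-555/136, 33/17)
obs 3: x=-7/4 → posterior Normal(-158/45, 22/15)

-158/45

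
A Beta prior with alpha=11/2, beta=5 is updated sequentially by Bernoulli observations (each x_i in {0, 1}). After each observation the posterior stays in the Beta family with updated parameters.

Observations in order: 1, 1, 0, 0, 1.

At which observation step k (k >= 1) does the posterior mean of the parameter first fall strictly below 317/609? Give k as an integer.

k = 4

obs 1: x=1 → posterior Beta(13/2, 5)
obs 2: x=1 → posterior Beta(15/2, 5)
obs 3: x=0 → posterior Beta(15/2, 6)
obs 4: x=0 → posterior Beta(15/2, 7)
obs 5: x=1 → posterior Beta(17/2, 7)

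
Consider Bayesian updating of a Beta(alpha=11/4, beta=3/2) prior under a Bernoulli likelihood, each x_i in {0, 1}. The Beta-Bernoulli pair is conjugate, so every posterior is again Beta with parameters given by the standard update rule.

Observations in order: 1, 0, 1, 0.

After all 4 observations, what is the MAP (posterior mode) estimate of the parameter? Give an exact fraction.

3/5

obs 1: x=1 → posterior Beta(15/4, 3/2)
obs 2: x=0 → posterior Beta(15/4, 5/2)
obs 3: x=1 → posterior Beta(19/4, 5/2)
obs 4: x=0 → posterior Beta(19/4, 7/2)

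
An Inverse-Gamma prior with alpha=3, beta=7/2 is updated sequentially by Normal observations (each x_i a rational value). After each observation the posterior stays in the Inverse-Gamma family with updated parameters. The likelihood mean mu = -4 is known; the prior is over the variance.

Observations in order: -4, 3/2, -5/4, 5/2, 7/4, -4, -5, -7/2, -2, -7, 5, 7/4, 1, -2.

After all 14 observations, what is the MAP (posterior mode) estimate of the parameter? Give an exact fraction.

obs 1: x=-4 → posterior Inverse-Gamma(7/2, 7/2)
obs 2: x=3/2 → posterior Inverse-Gamma(4, 149/8)
obs 3: x=-5/4 → posterior Inverse-Gamma(9/2, 717/32)
obs 4: x=5/2 → posterior Inverse-Gamma(5, 1393/32)
obs 5: x=7/4 → posterior Inverse-Gamma(11/2, 961/16)
obs 6: x=-4 → posterior Inverse-Gamma(6, 961/16)
obs 7: x=-5 → posterior Inverse-Gamma(13/2, 969/16)
obs 8: x=-7/2 → posterior Inverse-Gamma(7, 971/16)
obs 9: x=-2 → posterior Inverse-Gamma(15/2, 1003/16)
obs 10: x=-7 → posterior Inverse-Gamma(8, 1075/16)
obs 11: x=5 → posterior Inverse-Gamma(17/2, 1723/16)
obs 12: x=7/4 → posterior Inverse-Gamma(9, 3975/32)
obs 13: x=1 → posterior Inverse-Gamma(19/2, 4375/32)
obs 14: x=-2 → posterior Inverse-Gamma(10, 4439/32)

4439/352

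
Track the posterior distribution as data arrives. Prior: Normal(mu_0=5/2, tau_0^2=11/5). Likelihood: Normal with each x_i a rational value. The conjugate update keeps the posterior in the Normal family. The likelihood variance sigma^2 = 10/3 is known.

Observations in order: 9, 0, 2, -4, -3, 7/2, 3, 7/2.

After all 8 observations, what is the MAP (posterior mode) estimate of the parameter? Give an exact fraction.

obs 1: x=9 → posterior Normal(422/83, 110/83)
obs 2: x=0 → posterior Normal(211/58, 55/58)
obs 3: x=2 → posterior Normal(488/149, 110/149)
obs 4: x=-4 → posterior Normal(178/91, 55/91)
obs 5: x=-3 → posterior Normal(257/215, 22/43)
obs 6: x=7/2 → posterior Normal(745/496, 55/124)
obs 7: x=3 → posterior Normal(943/562, 110/281)
obs 8: x=7/2 → posterior Normal(587/314, 55/157)

587/314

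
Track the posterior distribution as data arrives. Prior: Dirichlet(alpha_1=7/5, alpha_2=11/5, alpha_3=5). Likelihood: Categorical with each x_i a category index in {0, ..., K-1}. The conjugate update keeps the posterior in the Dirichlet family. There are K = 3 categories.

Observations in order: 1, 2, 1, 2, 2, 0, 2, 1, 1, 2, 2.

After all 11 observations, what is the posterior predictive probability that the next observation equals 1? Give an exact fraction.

31/98

obs 1: x=1 → posterior Dirichlet(7/5, 16/5, 5)
obs 2: x=2 → posterior Dirichlet(7/5, 16/5, 6)
obs 3: x=1 → posterior Dirichlet(7/5, 21/5, 6)
obs 4: x=2 → posterior Dirichlet(7/5, 21/5, 7)
obs 5: x=2 → posterior Dirichlet(7/5, 21/5, 8)
obs 6: x=0 → posterior Dirichlet(12/5, 21/5, 8)
obs 7: x=2 → posterior Dirichlet(12/5, 21/5, 9)
obs 8: x=1 → posterior Dirichlet(12/5, 26/5, 9)
obs 9: x=1 → posterior Dirichlet(12/5, 31/5, 9)
obs 10: x=2 → posterior Dirichlet(12/5, 31/5, 10)
obs 11: x=2 → posterior Dirichlet(12/5, 31/5, 11)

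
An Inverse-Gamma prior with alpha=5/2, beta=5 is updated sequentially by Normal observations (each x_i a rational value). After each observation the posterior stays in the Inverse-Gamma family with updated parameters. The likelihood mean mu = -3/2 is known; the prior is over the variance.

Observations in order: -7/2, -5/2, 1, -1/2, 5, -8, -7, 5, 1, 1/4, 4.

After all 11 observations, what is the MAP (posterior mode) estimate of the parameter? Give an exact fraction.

389/32

obs 1: x=-7/2 → posterior Inverse-Gamma(3, 7)
obs 2: x=-5/2 → posterior Inverse-Gamma(7/2, 15/2)
obs 3: x=1 → posterior Inverse-Gamma(4, 85/8)
obs 4: x=-1/2 → posterior Inverse-Gamma(9/2, 89/8)
obs 5: x=5 → posterior Inverse-Gamma(5, 129/4)
obs 6: x=-8 → posterior Inverse-Gamma(11/2, 427/8)
obs 7: x=-7 → posterior Inverse-Gamma(6, 137/2)
obs 8: x=5 → posterior Inverse-Gamma(13/2, 717/8)
obs 9: x=1 → posterior Inverse-Gamma(7, 371/4)
obs 10: x=1/4 → posterior Inverse-Gamma(15/2, 3017/32)
obs 11: x=4 → posterior Inverse-Gamma(8, 3501/32)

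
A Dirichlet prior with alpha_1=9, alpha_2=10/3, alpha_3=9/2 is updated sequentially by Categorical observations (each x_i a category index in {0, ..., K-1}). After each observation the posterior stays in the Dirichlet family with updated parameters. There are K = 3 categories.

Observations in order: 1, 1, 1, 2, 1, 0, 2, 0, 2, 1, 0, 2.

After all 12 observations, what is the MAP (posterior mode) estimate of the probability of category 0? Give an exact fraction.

obs 1: x=1 → posterior Dirichlet(9, 13/3, 9/2)
obs 2: x=1 → posterior Dirichlet(9, 16/3, 9/2)
obs 3: x=1 → posterior Dirichlet(9, 19/3, 9/2)
obs 4: x=2 → posterior Dirichlet(9, 19/3, 11/2)
obs 5: x=1 → posterior Dirichlet(9, 22/3, 11/2)
obs 6: x=0 → posterior Dirichlet(10, 22/3, 11/2)
obs 7: x=2 → posterior Dirichlet(10, 22/3, 13/2)
obs 8: x=0 → posterior Dirichlet(11, 22/3, 13/2)
obs 9: x=2 → posterior Dirichlet(11, 22/3, 15/2)
obs 10: x=1 → posterior Dirichlet(11, 25/3, 15/2)
obs 11: x=0 → posterior Dirichlet(12, 25/3, 15/2)
obs 12: x=2 → posterior Dirichlet(12, 25/3, 17/2)

66/155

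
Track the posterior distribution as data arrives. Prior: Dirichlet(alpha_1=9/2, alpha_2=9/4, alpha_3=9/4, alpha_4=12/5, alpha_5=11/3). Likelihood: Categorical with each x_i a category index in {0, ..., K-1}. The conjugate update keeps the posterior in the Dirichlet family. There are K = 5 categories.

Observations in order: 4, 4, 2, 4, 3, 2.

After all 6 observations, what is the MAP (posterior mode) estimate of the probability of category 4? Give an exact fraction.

85/241

obs 1: x=4 → posterior Dirichlet(9/2, 9/4, 9/4, 12/5, 14/3)
obs 2: x=4 → posterior Dirichlet(9/2, 9/4, 9/4, 12/5, 17/3)
obs 3: x=2 → posterior Dirichlet(9/2, 9/4, 13/4, 12/5, 17/3)
obs 4: x=4 → posterior Dirichlet(9/2, 9/4, 13/4, 12/5, 20/3)
obs 5: x=3 → posterior Dirichlet(9/2, 9/4, 13/4, 17/5, 20/3)
obs 6: x=2 → posterior Dirichlet(9/2, 9/4, 17/4, 17/5, 20/3)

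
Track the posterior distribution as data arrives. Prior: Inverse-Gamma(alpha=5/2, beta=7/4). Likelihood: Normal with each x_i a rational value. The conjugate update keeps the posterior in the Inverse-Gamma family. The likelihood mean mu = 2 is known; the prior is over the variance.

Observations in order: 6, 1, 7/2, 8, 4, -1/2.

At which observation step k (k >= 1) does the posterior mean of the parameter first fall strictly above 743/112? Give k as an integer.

k = 4

obs 1: x=6 → posterior Inverse-Gamma(3, 39/4)
obs 2: x=1 → posterior Inverse-Gamma(7/2, 41/4)
obs 3: x=7/2 → posterior Inverse-Gamma(4, 91/8)
obs 4: x=8 → posterior Inverse-Gamma(9/2, 235/8)
obs 5: x=4 → posterior Inverse-Gamma(5, 251/8)
obs 6: x=-1/2 → posterior Inverse-Gamma(11/2, 69/2)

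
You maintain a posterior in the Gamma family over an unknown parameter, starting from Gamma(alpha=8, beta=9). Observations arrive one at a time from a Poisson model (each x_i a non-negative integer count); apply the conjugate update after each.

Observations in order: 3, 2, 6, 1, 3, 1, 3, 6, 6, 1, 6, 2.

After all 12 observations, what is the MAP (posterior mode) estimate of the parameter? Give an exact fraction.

obs 1: x=3 → posterior Gamma(11, 10)
obs 2: x=2 → posterior Gamma(13, 11)
obs 3: x=6 → posterior Gamma(19, 12)
obs 4: x=1 → posterior Gamma(20, 13)
obs 5: x=3 → posterior Gamma(23, 14)
obs 6: x=1 → posterior Gamma(24, 15)
obs 7: x=3 → posterior Gamma(27, 16)
obs 8: x=6 → posterior Gamma(33, 17)
obs 9: x=6 → posterior Gamma(39, 18)
obs 10: x=1 → posterior Gamma(40, 19)
obs 11: x=6 → posterior Gamma(46, 20)
obs 12: x=2 → posterior Gamma(48, 21)

47/21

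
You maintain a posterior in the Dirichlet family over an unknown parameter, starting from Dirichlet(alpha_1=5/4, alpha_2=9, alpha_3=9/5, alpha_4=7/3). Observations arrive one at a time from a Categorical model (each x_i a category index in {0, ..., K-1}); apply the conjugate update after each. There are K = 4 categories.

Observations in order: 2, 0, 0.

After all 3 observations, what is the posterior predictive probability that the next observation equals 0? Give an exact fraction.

obs 1: x=2 → posterior Dirichlet(5/4, 9, 14/5, 7/3)
obs 2: x=0 → posterior Dirichlet(9/4, 9, 14/5, 7/3)
obs 3: x=0 → posterior Dirichlet(13/4, 9, 14/5, 7/3)

195/1043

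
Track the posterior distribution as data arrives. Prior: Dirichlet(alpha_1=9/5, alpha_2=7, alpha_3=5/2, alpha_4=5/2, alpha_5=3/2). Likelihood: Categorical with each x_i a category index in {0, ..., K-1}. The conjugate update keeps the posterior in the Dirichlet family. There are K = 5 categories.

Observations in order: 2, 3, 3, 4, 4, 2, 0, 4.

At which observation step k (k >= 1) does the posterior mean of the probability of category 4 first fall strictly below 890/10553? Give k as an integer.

k = 3

obs 1: x=2 → posterior Dirichlet(9/5, 7, 7/2, 5/2, 3/2)
obs 2: x=3 → posterior Dirichlet(9/5, 7, 7/2, 7/2, 3/2)
obs 3: x=3 → posterior Dirichlet(9/5, 7, 7/2, 9/2, 3/2)
obs 4: x=4 → posterior Dirichlet(9/5, 7, 7/2, 9/2, 5/2)
obs 5: x=4 → posterior Dirichlet(9/5, 7, 7/2, 9/2, 7/2)
obs 6: x=2 → posterior Dirichlet(9/5, 7, 9/2, 9/2, 7/2)
obs 7: x=0 → posterior Dirichlet(14/5, 7, 9/2, 9/2, 7/2)
obs 8: x=4 → posterior Dirichlet(14/5, 7, 9/2, 9/2, 9/2)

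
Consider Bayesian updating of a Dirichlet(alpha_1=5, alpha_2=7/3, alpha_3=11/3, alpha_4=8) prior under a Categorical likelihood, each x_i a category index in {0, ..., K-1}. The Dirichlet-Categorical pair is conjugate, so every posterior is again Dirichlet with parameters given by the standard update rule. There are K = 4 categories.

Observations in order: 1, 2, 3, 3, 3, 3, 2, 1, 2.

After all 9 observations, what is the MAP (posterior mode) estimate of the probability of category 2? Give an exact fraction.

17/72

obs 1: x=1 → posterior Dirichlet(5, 10/3, 11/3, 8)
obs 2: x=2 → posterior Dirichlet(5, 10/3, 14/3, 8)
obs 3: x=3 → posterior Dirichlet(5, 10/3, 14/3, 9)
obs 4: x=3 → posterior Dirichlet(5, 10/3, 14/3, 10)
obs 5: x=3 → posterior Dirichlet(5, 10/3, 14/3, 11)
obs 6: x=3 → posterior Dirichlet(5, 10/3, 14/3, 12)
obs 7: x=2 → posterior Dirichlet(5, 10/3, 17/3, 12)
obs 8: x=1 → posterior Dirichlet(5, 13/3, 17/3, 12)
obs 9: x=2 → posterior Dirichlet(5, 13/3, 20/3, 12)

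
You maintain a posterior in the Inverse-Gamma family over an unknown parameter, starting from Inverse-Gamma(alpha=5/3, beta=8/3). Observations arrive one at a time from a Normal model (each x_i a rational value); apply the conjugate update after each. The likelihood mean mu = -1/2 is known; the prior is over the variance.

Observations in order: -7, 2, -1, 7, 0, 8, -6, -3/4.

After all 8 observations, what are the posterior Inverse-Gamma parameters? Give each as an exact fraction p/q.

obs 1: x=-7 → posterior Inverse-Gamma(13/6, 571/24)
obs 2: x=2 → posterior Inverse-Gamma(8/3, 323/12)
obs 3: x=-1 → posterior Inverse-Gamma(19/6, 649/24)
obs 4: x=7 → posterior Inverse-Gamma(11/3, 331/6)
obs 5: x=0 → posterior Inverse-Gamma(25/6, 1327/24)
obs 6: x=8 → posterior Inverse-Gamma(14/3, 1097/12)
obs 7: x=-6 → posterior Inverse-Gamma(31/6, 2557/24)
obs 8: x=-3/4 → posterior Inverse-Gamma(17/3, 10231/96)

alpha=17/3, beta=10231/96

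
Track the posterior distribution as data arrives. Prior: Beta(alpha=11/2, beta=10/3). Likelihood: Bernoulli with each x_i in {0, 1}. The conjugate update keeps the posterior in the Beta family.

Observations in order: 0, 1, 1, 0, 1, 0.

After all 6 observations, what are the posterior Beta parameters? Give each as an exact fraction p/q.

alpha=17/2, beta=19/3

obs 1: x=0 → posterior Beta(11/2, 13/3)
obs 2: x=1 → posterior Beta(13/2, 13/3)
obs 3: x=1 → posterior Beta(15/2, 13/3)
obs 4: x=0 → posterior Beta(15/2, 16/3)
obs 5: x=1 → posterior Beta(17/2, 16/3)
obs 6: x=0 → posterior Beta(17/2, 19/3)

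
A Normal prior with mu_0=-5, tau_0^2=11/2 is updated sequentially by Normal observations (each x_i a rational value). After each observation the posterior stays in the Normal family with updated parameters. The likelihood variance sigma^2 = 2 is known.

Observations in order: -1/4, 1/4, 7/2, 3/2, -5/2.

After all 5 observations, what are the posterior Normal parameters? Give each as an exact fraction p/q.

mu_0=15/118, tau_0^2=22/59

obs 1: x=-1/4 → posterior Normal(-91/60, 22/15)
obs 2: x=1/4 → posterior Normal(-10/13, 11/13)
obs 3: x=7/2 → posterior Normal(1/2, 22/37)
obs 4: x=3/2 → posterior Normal(35/48, 11/24)
obs 5: x=-5/2 → posterior Normal(15/118, 22/59)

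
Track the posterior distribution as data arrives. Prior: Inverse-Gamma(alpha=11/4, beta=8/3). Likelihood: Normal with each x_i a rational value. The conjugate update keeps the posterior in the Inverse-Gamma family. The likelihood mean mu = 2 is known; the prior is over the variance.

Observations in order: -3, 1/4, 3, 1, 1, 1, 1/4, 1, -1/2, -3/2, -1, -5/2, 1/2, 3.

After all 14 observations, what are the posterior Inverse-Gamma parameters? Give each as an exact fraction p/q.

alpha=39/4, beta=2219/48

obs 1: x=-3 → posterior Inverse-Gamma(13/4, 91/6)
obs 2: x=1/4 → posterior Inverse-Gamma(15/4, 1603/96)
obs 3: x=3 → posterior Inverse-Gamma(17/4, 1651/96)
obs 4: x=1 → posterior Inverse-Gamma(19/4, 1699/96)
obs 5: x=1 → posterior Inverse-Gamma(21/4, 1747/96)
obs 6: x=1 → posterior Inverse-Gamma(23/4, 1795/96)
obs 7: x=1/4 → posterior Inverse-Gamma(25/4, 971/48)
obs 8: x=1 → posterior Inverse-Gamma(27/4, 995/48)
obs 9: x=-1/2 → posterior Inverse-Gamma(29/4, 1145/48)
obs 10: x=-3/2 → posterior Inverse-Gamma(31/4, 1439/48)
obs 11: x=-1 → posterior Inverse-Gamma(33/4, 1655/48)
obs 12: x=-5/2 → posterior Inverse-Gamma(35/4, 2141/48)
obs 13: x=1/2 → posterior Inverse-Gamma(37/4, 2195/48)
obs 14: x=3 → posterior Inverse-Gamma(39/4, 2219/48)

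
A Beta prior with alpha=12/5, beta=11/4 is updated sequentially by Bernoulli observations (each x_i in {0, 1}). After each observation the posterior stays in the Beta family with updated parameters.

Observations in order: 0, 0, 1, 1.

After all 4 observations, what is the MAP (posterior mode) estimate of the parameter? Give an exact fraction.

68/143

obs 1: x=0 → posterior Beta(12/5, 15/4)
obs 2: x=0 → posterior Beta(12/5, 19/4)
obs 3: x=1 → posterior Beta(17/5, 19/4)
obs 4: x=1 → posterior Beta(22/5, 19/4)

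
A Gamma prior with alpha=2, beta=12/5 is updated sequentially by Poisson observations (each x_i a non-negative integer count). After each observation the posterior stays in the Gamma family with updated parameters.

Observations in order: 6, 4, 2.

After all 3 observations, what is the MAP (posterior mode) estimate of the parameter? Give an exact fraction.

obs 1: x=6 → posterior Gamma(8, 17/5)
obs 2: x=4 → posterior Gamma(12, 22/5)
obs 3: x=2 → posterior Gamma(14, 27/5)

65/27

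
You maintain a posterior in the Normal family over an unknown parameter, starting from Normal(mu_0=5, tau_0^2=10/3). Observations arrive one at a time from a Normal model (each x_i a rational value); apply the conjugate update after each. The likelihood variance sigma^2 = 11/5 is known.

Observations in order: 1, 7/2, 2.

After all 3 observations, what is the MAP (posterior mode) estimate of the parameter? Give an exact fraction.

obs 1: x=1 → posterior Normal(215/83, 110/83)
obs 2: x=7/2 → posterior Normal(390/133, 110/133)
obs 3: x=2 → posterior Normal(490/183, 110/183)

490/183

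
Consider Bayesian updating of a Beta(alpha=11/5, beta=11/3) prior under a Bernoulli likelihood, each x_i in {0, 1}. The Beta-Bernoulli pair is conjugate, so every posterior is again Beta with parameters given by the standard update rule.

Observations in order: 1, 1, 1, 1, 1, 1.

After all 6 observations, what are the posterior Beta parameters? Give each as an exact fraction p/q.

alpha=41/5, beta=11/3

obs 1: x=1 → posterior Beta(16/5, 11/3)
obs 2: x=1 → posterior Beta(21/5, 11/3)
obs 3: x=1 → posterior Beta(26/5, 11/3)
obs 4: x=1 → posterior Beta(31/5, 11/3)
obs 5: x=1 → posterior Beta(36/5, 11/3)
obs 6: x=1 → posterior Beta(41/5, 11/3)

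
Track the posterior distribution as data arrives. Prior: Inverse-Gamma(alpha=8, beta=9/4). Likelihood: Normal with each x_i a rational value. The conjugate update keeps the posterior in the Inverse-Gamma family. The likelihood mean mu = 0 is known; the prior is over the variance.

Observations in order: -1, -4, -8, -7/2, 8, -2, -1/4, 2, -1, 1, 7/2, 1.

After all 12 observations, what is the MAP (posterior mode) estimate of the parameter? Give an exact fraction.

987/160

obs 1: x=-1 → posterior Inverse-Gamma(17/2, 11/4)
obs 2: x=-4 → posterior Inverse-Gamma(9, 43/4)
obs 3: x=-8 → posterior Inverse-Gamma(19/2, 171/4)
obs 4: x=-7/2 → posterior Inverse-Gamma(10, 391/8)
obs 5: x=8 → posterior Inverse-Gamma(21/2, 647/8)
obs 6: x=-2 → posterior Inverse-Gamma(11, 663/8)
obs 7: x=-1/4 → posterior Inverse-Gamma(23/2, 2653/32)
obs 8: x=2 → posterior Inverse-Gamma(12, 2717/32)
obs 9: x=-1 → posterior Inverse-Gamma(25/2, 2733/32)
obs 10: x=1 → posterior Inverse-Gamma(13, 2749/32)
obs 11: x=7/2 → posterior Inverse-Gamma(27/2, 2945/32)
obs 12: x=1 → posterior Inverse-Gamma(14, 2961/32)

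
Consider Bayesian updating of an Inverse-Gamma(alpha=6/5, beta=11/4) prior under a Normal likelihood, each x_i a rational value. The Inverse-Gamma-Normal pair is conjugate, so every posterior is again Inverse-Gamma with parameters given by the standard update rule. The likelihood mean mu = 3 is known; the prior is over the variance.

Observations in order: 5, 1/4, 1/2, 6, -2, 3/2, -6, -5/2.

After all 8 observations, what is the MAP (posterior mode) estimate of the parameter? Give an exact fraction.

13665/992

obs 1: x=5 → posterior Inverse-Gamma(17/10, 19/4)
obs 2: x=1/4 → posterior Inverse-Gamma(11/5, 273/32)
obs 3: x=1/2 → posterior Inverse-Gamma(27/10, 373/32)
obs 4: x=6 → posterior Inverse-Gamma(16/5, 517/32)
obs 5: x=-2 → posterior Inverse-Gamma(37/10, 917/32)
obs 6: x=3/2 → posterior Inverse-Gamma(21/5, 953/32)
obs 7: x=-6 → posterior Inverse-Gamma(47/10, 2249/32)
obs 8: x=-5/2 → posterior Inverse-Gamma(26/5, 2733/32)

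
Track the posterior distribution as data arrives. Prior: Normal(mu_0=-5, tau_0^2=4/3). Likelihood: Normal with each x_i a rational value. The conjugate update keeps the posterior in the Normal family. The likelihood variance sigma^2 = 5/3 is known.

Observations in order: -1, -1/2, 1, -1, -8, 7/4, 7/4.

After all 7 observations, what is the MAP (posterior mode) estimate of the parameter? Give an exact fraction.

obs 1: x=-1 → posterior Normal(-29/9, 20/27)
obs 2: x=-1/2 → posterior Normal(-31/13, 20/39)
obs 3: x=1 → posterior Normal(-27/17, 20/51)
obs 4: x=-1 → posterior Normal(-31/21, 20/63)
obs 5: x=-8 → posterior Normal(-63/25, 4/15)
obs 6: x=7/4 → posterior Normal(-56/29, 20/87)
obs 7: x=7/4 → posterior Normal(-49/33, 20/99)

-49/33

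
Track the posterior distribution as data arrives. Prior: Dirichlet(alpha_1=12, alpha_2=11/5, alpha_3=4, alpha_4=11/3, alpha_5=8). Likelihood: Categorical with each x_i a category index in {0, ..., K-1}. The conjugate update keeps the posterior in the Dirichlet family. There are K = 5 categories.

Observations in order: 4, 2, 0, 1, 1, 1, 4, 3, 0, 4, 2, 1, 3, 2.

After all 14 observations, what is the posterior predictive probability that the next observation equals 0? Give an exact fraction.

15/47

obs 1: x=4 → posterior Dirichlet(12, 11/5, 4, 11/3, 9)
obs 2: x=2 → posterior Dirichlet(12, 11/5, 5, 11/3, 9)
obs 3: x=0 → posterior Dirichlet(13, 11/5, 5, 11/3, 9)
obs 4: x=1 → posterior Dirichlet(13, 16/5, 5, 11/3, 9)
obs 5: x=1 → posterior Dirichlet(13, 21/5, 5, 11/3, 9)
obs 6: x=1 → posterior Dirichlet(13, 26/5, 5, 11/3, 9)
obs 7: x=4 → posterior Dirichlet(13, 26/5, 5, 11/3, 10)
obs 8: x=3 → posterior Dirichlet(13, 26/5, 5, 14/3, 10)
obs 9: x=0 → posterior Dirichlet(14, 26/5, 5, 14/3, 10)
obs 10: x=4 → posterior Dirichlet(14, 26/5, 5, 14/3, 11)
obs 11: x=2 → posterior Dirichlet(14, 26/5, 6, 14/3, 11)
obs 12: x=1 → posterior Dirichlet(14, 31/5, 6, 14/3, 11)
obs 13: x=3 → posterior Dirichlet(14, 31/5, 6, 17/3, 11)
obs 14: x=2 → posterior Dirichlet(14, 31/5, 7, 17/3, 11)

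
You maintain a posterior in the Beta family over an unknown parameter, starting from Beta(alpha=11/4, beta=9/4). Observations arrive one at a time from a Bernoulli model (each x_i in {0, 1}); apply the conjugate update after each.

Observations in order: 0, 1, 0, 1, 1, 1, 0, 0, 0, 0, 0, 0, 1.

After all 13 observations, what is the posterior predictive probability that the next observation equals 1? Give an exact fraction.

obs 1: x=0 → posterior Beta(11/4, 13/4)
obs 2: x=1 → posterior Beta(15/4, 13/4)
obs 3: x=0 → posterior Beta(15/4, 17/4)
obs 4: x=1 → posterior Beta(19/4, 17/4)
obs 5: x=1 → posterior Beta(23/4, 17/4)
obs 6: x=1 → posterior Beta(27/4, 17/4)
obs 7: x=0 → posterior Beta(27/4, 21/4)
obs 8: x=0 → posterior Beta(27/4, 25/4)
obs 9: x=0 → posterior Beta(27/4, 29/4)
obs 10: x=0 → posterior Beta(27/4, 33/4)
obs 11: x=0 → posterior Beta(27/4, 37/4)
obs 12: x=0 → posterior Beta(27/4, 41/4)
obs 13: x=1 → posterior Beta(31/4, 41/4)

31/72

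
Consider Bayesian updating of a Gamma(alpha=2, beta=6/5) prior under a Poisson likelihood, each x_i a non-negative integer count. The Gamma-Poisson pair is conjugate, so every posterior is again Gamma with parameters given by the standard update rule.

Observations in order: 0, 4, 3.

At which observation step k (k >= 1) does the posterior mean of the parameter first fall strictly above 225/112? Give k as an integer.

k = 3

obs 1: x=0 → posterior Gamma(2, 11/5)
obs 2: x=4 → posterior Gamma(6, 16/5)
obs 3: x=3 → posterior Gamma(9, 21/5)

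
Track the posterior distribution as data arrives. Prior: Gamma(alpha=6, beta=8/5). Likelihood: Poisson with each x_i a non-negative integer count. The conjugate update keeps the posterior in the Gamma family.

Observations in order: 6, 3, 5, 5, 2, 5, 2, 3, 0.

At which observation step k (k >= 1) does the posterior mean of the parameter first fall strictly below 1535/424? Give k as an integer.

obs 1: x=6 → posterior Gamma(12, 13/5)
obs 2: x=3 → posterior Gamma(15, 18/5)
obs 3: x=5 → posterior Gamma(20, 23/5)
obs 4: x=5 → posterior Gamma(25, 28/5)
obs 5: x=2 → posterior Gamma(27, 33/5)
obs 6: x=5 → posterior Gamma(32, 38/5)
obs 7: x=2 → posterior Gamma(34, 43/5)
obs 8: x=3 → posterior Gamma(37, 48/5)
obs 9: x=0 → posterior Gamma(37, 53/5)

k = 9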